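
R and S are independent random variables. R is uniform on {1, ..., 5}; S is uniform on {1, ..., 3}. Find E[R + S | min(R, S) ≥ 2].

Outcomes with min(R, S) ≥ 2: (2,2), (2,3), (3,2), (3,3), (4,2), (4,3), (5,2), (5,3), each with probability 1/15.
E[R + S | min(R, S) ≥ 2] = (4 + 5 + 5 + 6 + 6 + 7 + 7 + 8) / 8 = 6.

6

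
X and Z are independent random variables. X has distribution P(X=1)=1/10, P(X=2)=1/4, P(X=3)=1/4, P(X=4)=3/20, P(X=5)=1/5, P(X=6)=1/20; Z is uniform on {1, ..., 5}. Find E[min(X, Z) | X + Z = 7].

P(X + Z = 7) = 9/50.
Summing min(X,Z)·P(x,y) over outcomes with X + Z = 7 gives 43/100.
E[min(X, Z) | X + Z = 7] = (43/100) / (9/50) = 43/18.

43/18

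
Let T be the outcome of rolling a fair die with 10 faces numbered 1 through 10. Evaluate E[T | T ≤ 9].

Given T ≤ 9, T is equally likely to be any of {1, 2, 3, 4, 5, 6, 7, 8, 9}.
E[T | T ≤ 9] = (1 + 2 + 3 + 4 + 5 + 6 + 7 + 8 + 9) / 9 = 5.

5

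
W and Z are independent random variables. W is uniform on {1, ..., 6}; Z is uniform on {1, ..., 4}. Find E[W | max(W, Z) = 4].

22/7

Outcomes with max(W, Z) = 4: (1,4), (2,4), (3,4), (4,1), (4,2), (4,3), (4,4), each with probability 1/24.
E[W | max(W, Z) = 4] = (1 + 2 + 3 + 4 + 4 + 4 + 4) / 7 = 22/7.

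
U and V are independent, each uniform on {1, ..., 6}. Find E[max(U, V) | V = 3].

Outcomes with V = 3: (1,3), (2,3), (3,3), (4,3), (5,3), (6,3), each with probability 1/36.
E[max(U, V) | V = 3] = (3 + 3 + 3 + 4 + 5 + 6) / 6 = 4.

4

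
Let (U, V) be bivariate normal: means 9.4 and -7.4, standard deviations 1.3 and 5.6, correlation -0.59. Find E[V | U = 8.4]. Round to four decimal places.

-4.8585

E[V | U=x] = μ_V + ρ(σ_V/σ_U)(x − μ_U) for jointly normal variables.
E[V | U=8.4] = -7.4 + (-0.59)·(5.6/1.3)·(8.4 − (9.4)) = -7.4 + (-2.5415)·(-1) = -4.8585.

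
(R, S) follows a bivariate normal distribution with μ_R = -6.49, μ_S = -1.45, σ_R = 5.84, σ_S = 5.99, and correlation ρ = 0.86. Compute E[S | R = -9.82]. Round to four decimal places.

-4.3874

For a bivariate normal, E[S | R=x] = μ_S + ρ·(σ_S/σ_R)·(x − μ_R).
E[S | R=-9.82] = -1.45 + (0.86)·(5.99/5.84)·(-9.82 − (-6.49)) = -1.45 + (0.88209)·(-3.33) = -4.3874.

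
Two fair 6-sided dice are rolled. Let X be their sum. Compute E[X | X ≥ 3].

P(X ≥ 3) = 35/36.
E[X | X ≥ 3] = (125/18) / (35/36) = 50/7.

50/7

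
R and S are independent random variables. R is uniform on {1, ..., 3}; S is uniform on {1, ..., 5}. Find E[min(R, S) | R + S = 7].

Outcomes with R + S = 7: (2,5), (3,4), each with probability 1/15.
E[min(R, S) | R + S = 7] = (2 + 3) / 2 = 5/2.

5/2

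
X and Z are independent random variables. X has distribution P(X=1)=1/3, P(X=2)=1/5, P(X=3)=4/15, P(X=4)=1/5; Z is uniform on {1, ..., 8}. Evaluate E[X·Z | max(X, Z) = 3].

21/4

P(max(X, Z) = 3) = 1/6.
Summing XZ·P(x,y) over outcomes with max(X, Z) = 3 gives 7/8.
E[X·Z | max(X, Z) = 3] = (7/8) / (1/6) = 21/4.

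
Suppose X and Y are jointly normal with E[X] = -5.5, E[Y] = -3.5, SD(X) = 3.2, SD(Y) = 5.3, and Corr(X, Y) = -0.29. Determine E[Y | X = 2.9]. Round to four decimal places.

The regression of Y on X has slope ρ·σ_Y/σ_X and passes through (μ_X, μ_Y).
E[Y | X=2.9] = -3.5 + (-0.29)·(5.3/3.2)·(2.9 − (-5.5)) = -3.5 + (-0.48031)·(8.4) = -7.5346.

-7.5346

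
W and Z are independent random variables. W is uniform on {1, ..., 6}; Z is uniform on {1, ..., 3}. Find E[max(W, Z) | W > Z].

P(W > Z) = 2/3.
Summing max(W,Z)·P(x,y) over outcomes with W > Z gives 53/18.
E[max(W, Z) | W > Z] = (53/18) / (2/3) = 53/12.

53/12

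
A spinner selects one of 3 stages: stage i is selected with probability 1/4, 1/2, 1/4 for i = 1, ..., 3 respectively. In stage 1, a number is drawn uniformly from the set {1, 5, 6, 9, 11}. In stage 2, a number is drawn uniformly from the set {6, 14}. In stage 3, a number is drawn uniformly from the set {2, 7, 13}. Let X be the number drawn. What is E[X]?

E[X | stage 1] = (1+5+6+9+11)/5 = 32/5.
E[X | stage 2] = (6+14)/2 = 10.
E[X | stage 3] = (2+7+13)/3 = 22/3.
By the law of total expectation,
E[X] = (1/4)·(32/5) + (1/2)·(10) + (1/4)·(22/3) = 253/30.

253/30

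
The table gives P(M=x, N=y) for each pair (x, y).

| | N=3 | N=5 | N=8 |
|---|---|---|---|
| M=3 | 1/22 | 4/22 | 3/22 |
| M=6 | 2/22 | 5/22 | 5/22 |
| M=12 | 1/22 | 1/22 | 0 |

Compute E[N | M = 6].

P(M = 6) = 6/11.
Σ N·P over the event = 3·(2/22) + 5·(5/22) + 8·(5/22) = 71/22.
E[N | M = 6] = (71/22) / (6/11) = 71/12.

71/12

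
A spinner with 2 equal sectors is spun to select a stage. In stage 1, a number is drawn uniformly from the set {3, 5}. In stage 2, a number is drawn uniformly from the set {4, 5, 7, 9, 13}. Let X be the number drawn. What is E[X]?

29/5

E[X | stage 1] = (3+5)/2 = 4.
E[X | stage 2] = (4+5+7+9+13)/5 = 38/5.
By the law of total expectation,
E[X] = (1/2)·(4) + (1/2)·(38/5) = 29/5.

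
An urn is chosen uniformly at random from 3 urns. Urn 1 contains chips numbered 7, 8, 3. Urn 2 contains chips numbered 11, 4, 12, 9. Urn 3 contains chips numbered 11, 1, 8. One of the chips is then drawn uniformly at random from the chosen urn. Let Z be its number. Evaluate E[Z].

E[Z | urn 1] = (7+8+3)/3 = 6.
E[Z | urn 2] = (11+4+12+9)/4 = 9.
E[Z | urn 3] = (11+1+8)/3 = 20/3.
By the law of total expectation,
E[Z] = (1/3)·(6) + (1/3)·(9) + (1/3)·(20/3) = 65/9.

65/9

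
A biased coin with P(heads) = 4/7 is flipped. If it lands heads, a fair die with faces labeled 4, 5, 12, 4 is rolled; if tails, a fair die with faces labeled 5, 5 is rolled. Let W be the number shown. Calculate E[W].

E[W | heads] = (4+5+12+4)/4 = 25/4.
E[W | tails] = (5+5)/2 = 5.
E[W] = (4/7)·(25/4) + (3/7)·(5) = 40/7.

40/7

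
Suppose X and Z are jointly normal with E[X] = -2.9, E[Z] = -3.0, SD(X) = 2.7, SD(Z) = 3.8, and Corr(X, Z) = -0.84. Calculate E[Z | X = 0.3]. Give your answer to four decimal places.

E[Z | X=x] = μ_Z + ρ(σ_Z/σ_X)(x − μ_X) for jointly normal variables.
E[Z | X=0.3] = -3.0 + (-0.84)·(3.8/2.7)·(0.3 − (-2.9)) = -3.0 + (-1.18222)·(3.2) = -6.7831.

-6.7831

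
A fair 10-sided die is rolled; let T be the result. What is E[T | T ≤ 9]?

5

Given T ≤ 9, T is equally likely to be any of {1, 2, 3, 4, 5, 6, 7, 8, 9}.
E[T | T ≤ 9] = (1 + 2 + 3 + 4 + 5 + 6 + 7 + 8 + 9) / 9 = 5.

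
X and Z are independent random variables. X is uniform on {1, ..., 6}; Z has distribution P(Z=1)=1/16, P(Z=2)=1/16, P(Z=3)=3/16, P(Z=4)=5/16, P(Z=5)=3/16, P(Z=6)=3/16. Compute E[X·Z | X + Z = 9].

134/7

P(X + Z = 9) = 7/48.
Summing XZ·P(x,y) over outcomes with X + Z = 9 gives 67/24.
E[X·Z | X + Z = 9] = (67/24) / (7/48) = 134/7.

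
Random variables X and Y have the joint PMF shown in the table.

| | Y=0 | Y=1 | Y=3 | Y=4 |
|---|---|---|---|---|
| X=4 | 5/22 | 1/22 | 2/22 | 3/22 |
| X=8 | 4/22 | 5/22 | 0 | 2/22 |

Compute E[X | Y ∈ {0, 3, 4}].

P(Y ∈ {0, 3, 4}) = 8/11.
Summing X·P(X=x,Y=y) over the conditioning event gives 4.
E[X | Y ∈ {0, 3, 4}] = (4) / (8/11) = 11/2.

11/2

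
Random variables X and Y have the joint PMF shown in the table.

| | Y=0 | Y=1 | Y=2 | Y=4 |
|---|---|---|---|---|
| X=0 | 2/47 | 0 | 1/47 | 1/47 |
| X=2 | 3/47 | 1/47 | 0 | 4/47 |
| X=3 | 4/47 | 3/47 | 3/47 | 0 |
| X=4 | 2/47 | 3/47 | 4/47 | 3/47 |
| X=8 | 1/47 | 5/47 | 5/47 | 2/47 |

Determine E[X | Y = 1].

21/4

P(Y = 1) = 12/47.
Σ X·P over the event = 2·(1/47) + 3·(3/47) + 4·(3/47) + 8·(5/47) = 63/47.
E[X | Y = 1] = (63/47) / (12/47) = 21/4.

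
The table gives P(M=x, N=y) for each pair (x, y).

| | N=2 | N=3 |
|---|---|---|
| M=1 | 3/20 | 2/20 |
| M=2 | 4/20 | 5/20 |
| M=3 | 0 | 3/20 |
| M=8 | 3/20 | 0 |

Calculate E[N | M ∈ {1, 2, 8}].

P(M ∈ {1, 2, 8}) = 17/20.
Σ N·P over the event = 2·(3/20) + 3·(2/20) + 2·(4/20) + 3·(5/20) + 2·(3/20) = 41/20.
E[N | M ∈ {1, 2, 8}] = (41/20) / (17/20) = 41/17.

41/17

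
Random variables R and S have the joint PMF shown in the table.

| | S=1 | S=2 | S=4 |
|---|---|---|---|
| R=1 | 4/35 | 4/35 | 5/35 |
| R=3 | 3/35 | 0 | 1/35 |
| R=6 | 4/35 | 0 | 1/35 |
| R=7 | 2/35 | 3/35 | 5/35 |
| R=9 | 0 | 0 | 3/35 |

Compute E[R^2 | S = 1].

P(S = 1) = 13/35.
Summing R^2·P(R=x,S=y) over the conditioning event gives 39/5.
E[R^2 | S = 1] = (39/5) / (13/35) = 21.

21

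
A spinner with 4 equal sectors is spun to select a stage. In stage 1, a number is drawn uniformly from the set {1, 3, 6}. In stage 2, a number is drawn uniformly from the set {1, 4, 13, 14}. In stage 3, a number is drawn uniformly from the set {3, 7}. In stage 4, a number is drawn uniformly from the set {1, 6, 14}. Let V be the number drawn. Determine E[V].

E[V | stage 1] = (1+3+6)/3 = 10/3.
E[V | stage 2] = (1+4+13+14)/4 = 8.
E[V | stage 3] = (3+7)/2 = 5.
E[V | stage 4] = (1+6+14)/3 = 7.
E[V] = (1/4)·(10/3) + (1/4)·(8) + (1/4)·(5) + (1/4)·(7) = 35/6.

35/6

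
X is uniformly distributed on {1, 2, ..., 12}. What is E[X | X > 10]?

23/2

Given X > 10, X is equally likely to be any of {11, 12}.
E[X | X > 10] = (11 + 12) / 2 = 23/2.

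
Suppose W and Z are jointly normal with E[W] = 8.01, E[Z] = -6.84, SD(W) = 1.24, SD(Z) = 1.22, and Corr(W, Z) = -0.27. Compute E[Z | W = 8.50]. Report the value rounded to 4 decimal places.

E[Z | W=x] = μ_Z + ρ(σ_Z/σ_W)(x − μ_W) for jointly normal variables.
E[Z | W=8.50] = -6.84 + (-0.27)·(1.22/1.24)·(8.50 − (8.01)) = -6.84 + (-0.26565)·(0.49) = -6.9702.

-6.9702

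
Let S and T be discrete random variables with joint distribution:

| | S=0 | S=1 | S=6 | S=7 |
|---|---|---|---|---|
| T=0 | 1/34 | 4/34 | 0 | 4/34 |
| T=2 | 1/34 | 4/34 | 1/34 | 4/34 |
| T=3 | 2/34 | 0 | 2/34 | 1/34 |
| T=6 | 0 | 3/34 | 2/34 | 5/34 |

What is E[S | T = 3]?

P(T = 3) = 5/34.
Σ S·P over the event = 0·(2/34) + 6·(2/34) + 7·(1/34) = 19/34.
E[S | T = 3] = (19/34) / (5/34) = 19/5.

19/5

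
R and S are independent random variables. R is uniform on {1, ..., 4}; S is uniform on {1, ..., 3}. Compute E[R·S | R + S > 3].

Outcomes with R + S > 3: (1,3), (2,2), (2,3), (3,1), (3,2), (3,3), (4,1), (4,2), (4,3), each with probability 1/12.
E[R·S | R + S > 3] = (3 + 4 + 6 + 3 + 6 + 9 + 4 + 8 + 12) / 9 = 55/9.

55/9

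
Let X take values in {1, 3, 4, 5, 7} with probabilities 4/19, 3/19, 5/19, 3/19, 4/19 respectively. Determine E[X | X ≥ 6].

7

P(X ≥ 6) = 4/19.
Σ over the event: 7·4/19 = 28/19.
E[X | X ≥ 6] = (28/19) / (4/19) = 7.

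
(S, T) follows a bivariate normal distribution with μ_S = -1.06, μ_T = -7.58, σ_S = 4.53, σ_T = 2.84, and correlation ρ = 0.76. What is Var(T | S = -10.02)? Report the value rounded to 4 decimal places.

For a bivariate normal, Var(T | S=x) = σ_T²(1 − ρ²).
Var(T | S=-10.02) = (2.84)²·(1 − (0.76)²) = 8.0656·0.4224 = 3.4069.

3.4069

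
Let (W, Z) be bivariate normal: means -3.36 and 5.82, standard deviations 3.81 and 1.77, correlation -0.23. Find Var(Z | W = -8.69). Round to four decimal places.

The conditional variance in a bivariate normal is σ_Z²(1 − ρ²), independent of x.
Var(Z | W=-8.69) = (1.77)²·(1 − (-0.23)²) = 3.1329·0.9471 = 2.9672.

2.9672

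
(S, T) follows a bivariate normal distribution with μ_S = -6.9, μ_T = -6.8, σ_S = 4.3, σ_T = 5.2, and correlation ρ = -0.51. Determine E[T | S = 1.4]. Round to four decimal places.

-11.9190

E[T | S=x] = μ_T + ρ(σ_T/σ_S)(x − μ_S) for jointly normal variables.
E[T | S=1.4] = -6.8 + (-0.51)·(5.2/4.3)·(1.4 − (-6.9)) = -6.8 + (-0.616744)·(8.3) = -11.9190.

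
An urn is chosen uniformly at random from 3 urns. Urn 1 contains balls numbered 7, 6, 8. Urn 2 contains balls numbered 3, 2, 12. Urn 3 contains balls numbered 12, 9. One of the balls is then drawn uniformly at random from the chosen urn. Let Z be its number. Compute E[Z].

E[Z | urn 1] = (7+6+8)/3 = 7.
E[Z | urn 2] = (3+2+12)/3 = 17/3.
E[Z | urn 3] = (12+9)/2 = 21/2.
E[Z] = (1/3)·(7) + (1/3)·(17/3) + (1/3)·(21/2) = 139/18.

139/18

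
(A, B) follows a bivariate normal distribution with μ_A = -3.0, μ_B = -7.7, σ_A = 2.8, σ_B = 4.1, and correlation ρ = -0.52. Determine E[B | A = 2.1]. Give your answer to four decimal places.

-11.5833

E[B | A=x] = μ_B + ρ(σ_B/σ_A)(x − μ_A) for jointly normal variables.
E[B | A=2.1] = -7.7 + (-0.52)·(4.1/2.8)·(2.1 − (-3.0)) = -7.7 + (-0.76143)·(5.1) = -11.5833.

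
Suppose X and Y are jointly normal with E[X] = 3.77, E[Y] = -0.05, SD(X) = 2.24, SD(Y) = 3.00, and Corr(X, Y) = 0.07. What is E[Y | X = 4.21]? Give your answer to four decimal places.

-0.0088

The regression of Y on X has slope ρ·σ_Y/σ_X and passes through (μ_X, μ_Y).
E[Y | X=4.21] = -0.05 + (0.07)·(3.00/2.24)·(4.21 − (3.77)) = -0.05 + (0.09375)·(0.44) = -0.0088.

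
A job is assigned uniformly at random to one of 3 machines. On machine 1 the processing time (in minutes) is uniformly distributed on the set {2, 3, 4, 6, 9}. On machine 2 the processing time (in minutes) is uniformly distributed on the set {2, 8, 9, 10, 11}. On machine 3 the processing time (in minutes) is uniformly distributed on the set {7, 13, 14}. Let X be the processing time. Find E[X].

362/45

E[X | machine 1] = (2+3+4+6+9)/5 = 24/5.
E[X | machine 2] = (2+8+9+10+11)/5 = 8.
E[X | machine 3] = (7+13+14)/3 = 34/3.
E[X] = (1/3)·(24/5) + (1/3)·(8) + (1/3)·(34/3) = 362/45.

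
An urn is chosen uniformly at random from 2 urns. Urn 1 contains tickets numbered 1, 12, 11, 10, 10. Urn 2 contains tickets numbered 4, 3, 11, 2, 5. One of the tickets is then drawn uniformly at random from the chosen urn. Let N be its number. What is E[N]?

69/10

E[N | urn 1] = (1+12+11+10+10)/5 = 44/5.
E[N | urn 2] = (4+3+11+2+5)/5 = 5.
E[N] = (1/2)·(44/5) + (1/2)·(5) = 69/10.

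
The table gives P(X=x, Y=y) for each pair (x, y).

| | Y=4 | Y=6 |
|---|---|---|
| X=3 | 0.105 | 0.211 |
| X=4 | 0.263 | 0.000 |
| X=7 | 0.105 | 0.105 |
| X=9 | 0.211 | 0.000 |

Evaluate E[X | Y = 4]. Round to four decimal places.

5.8494

P(Y = 4) = 0.684.
Σ X·P over the event = 3·(0.105) + 4·(0.263) + 7·(0.105) + 9·(0.211) = 4.001.
E[X | Y = 4] = (4.001) / (0.684) = 5.8494.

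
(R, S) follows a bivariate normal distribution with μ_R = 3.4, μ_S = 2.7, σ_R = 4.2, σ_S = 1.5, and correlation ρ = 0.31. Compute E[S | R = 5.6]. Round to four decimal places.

E[S | R=x] = μ_S + ρ(σ_S/σ_R)(x − μ_R) for jointly normal variables.
E[S | R=5.6] = 2.7 + (0.31)·(1.5/4.2)·(5.6 − (3.4)) = 2.7 + (0.11071)·(2.2) = 2.9436.

2.9436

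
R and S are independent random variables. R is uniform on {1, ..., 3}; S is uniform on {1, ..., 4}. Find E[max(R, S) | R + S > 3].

29/9

P(R + S > 3) = 3/4.
Summing max(R,S)·P(x,y) over outcomes with R + S > 3 gives 29/12.
E[max(R, S) | R + S > 3] = (29/12) / (3/4) = 29/9.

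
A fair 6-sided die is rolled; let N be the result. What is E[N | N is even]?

Given N is even, N is equally likely to be any of {2, 4, 6}.
E[N | N is even] = (2 + 4 + 6) / 3 = 4.

4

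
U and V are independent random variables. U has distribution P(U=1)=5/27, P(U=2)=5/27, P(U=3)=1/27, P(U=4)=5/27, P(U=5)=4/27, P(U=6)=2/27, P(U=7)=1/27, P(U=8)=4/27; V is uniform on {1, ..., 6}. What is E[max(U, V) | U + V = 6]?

22/5

P(U + V = 6) = 10/81.
Summing max(U,V)·P(x,y) over outcomes with U + V = 6 gives 44/81.
E[max(U, V) | U + V = 6] = (44/81) / (10/81) = 22/5.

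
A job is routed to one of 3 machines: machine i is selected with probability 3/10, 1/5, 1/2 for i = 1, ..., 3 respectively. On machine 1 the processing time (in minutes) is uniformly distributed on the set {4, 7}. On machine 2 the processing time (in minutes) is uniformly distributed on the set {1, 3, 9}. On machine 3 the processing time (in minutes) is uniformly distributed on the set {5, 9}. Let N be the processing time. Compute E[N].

361/60

E[N | machine 1] = (4+7)/2 = 11/2.
E[N | machine 2] = (1+3+9)/3 = 13/3.
E[N | machine 3] = (5+9)/2 = 7.
E[N] = (3/10)·(11/2) + (1/5)·(13/3) + (1/2)·(7) = 361/60.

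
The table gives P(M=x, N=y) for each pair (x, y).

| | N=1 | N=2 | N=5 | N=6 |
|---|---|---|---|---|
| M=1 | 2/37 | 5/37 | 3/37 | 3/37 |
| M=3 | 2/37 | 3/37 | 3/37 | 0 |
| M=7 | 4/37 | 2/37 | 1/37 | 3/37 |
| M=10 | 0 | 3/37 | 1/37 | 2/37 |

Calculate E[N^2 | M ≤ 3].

P(M ≤ 3) = 21/37.
Σ N^2·P over the event = 1·(2/37) + 4·(5/37) + 25·(3/37) + 36·(3/37) + 1·(2/37) + 4·(3/37) + 25·(3/37) = 294/37.
E[N^2 | M ≤ 3] = (294/37) / (21/37) = 14.

14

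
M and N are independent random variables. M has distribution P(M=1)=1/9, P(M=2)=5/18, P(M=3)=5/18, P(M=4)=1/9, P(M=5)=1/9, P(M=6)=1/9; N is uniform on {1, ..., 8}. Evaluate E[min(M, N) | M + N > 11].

16/3

P(M + N > 11) = 1/12.
Summing min(M,N)·P(x,y) over outcomes with M + N > 11 gives 4/9.
E[min(M, N) | M + N > 11] = (4/9) / (1/12) = 16/3.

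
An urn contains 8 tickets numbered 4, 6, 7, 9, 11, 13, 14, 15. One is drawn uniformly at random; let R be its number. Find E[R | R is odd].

11

P(R is odd) = 5/8.
Σ over the event: 7·1/8 + 9·1/8 + 11·1/8 + 13·1/8 + 15·1/8 = 55/8.
E[R | R is odd] = (55/8) / (5/8) = 11.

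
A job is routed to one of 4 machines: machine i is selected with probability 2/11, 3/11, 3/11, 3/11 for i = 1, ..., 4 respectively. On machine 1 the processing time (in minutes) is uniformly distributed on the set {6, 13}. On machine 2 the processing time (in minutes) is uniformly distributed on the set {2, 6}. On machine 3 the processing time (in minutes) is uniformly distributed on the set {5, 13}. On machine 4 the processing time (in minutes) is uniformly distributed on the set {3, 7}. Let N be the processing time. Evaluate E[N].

73/11

E[N | machine 1] = (6+13)/2 = 19/2.
E[N | machine 2] = (2+6)/2 = 4.
E[N | machine 3] = (5+13)/2 = 9.
E[N | machine 4] = (3+7)/2 = 5.
E[N] = (2/11)·(19/2) + (3/11)·(4) + (3/11)·(9) + (3/11)·(5) = 73/11.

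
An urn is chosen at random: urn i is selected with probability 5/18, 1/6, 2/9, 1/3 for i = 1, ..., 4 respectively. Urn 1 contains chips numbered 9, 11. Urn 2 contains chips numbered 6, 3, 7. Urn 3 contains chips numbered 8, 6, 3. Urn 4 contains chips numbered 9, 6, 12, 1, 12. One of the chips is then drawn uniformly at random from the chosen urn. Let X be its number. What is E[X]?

205/27

E[X | urn 1] = (9+11)/2 = 10.
E[X | urn 2] = (6+3+7)/3 = 16/3.
E[X | urn 3] = (8+6+3)/3 = 17/3.
E[X | urn 4] = (9+6+12+1+12)/5 = 8.
By the law of total expectation,
E[X] = (5/18)·(10) + (1/6)·(16/3) + (2/9)·(17/3) + (1/3)·(8) = 205/27.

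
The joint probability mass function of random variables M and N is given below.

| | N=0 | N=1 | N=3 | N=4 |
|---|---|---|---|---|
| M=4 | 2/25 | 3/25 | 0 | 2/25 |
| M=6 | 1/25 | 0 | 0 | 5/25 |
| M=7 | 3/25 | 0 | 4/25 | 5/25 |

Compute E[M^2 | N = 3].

49

P(N = 3) = 4/25.
Summing M^2·P(M=x,N=y) over the conditioning event gives 196/25.
E[M^2 | N = 3] = (196/25) / (4/25) = 49.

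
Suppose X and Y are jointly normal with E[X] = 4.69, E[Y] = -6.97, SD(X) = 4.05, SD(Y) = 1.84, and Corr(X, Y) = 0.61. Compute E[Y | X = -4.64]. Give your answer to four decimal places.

E[Y | X=x] = μ_Y + ρ(σ_Y/σ_X)(x − μ_X) for jointly normal variables.
E[Y | X=-4.64] = -6.97 + (0.61)·(1.84/4.05)·(-4.64 − (4.69)) = -6.97 + (0.27714)·(-9.33) = -9.5557.

-9.5557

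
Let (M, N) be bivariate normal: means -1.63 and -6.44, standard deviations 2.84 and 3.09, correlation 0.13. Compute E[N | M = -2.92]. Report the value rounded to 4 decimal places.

-6.6225

The regression of N on M has slope ρ·σ_N/σ_M and passes through (μ_M, μ_N).
E[N | M=-2.92] = -6.44 + (0.13)·(3.09/2.84)·(-2.92 − (-1.63)) = -6.44 + (0.14144)·(-1.29) = -6.6225.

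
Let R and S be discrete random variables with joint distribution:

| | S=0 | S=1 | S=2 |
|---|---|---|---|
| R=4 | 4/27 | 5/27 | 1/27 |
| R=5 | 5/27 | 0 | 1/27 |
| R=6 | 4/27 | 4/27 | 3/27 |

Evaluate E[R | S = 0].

P(S = 0) = 13/27.
Σ R·P over the event = 4·(4/27) + 5·(5/27) + 6·(4/27) = 65/27.
E[R | S = 0] = (65/27) / (13/27) = 5.

5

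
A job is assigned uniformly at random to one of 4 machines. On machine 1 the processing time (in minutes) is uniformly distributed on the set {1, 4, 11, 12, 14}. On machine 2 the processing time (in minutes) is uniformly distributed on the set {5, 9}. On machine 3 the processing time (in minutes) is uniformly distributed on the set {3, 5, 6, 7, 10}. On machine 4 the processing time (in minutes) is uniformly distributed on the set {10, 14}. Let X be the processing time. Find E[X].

42/5

E[X | machine 1] = (1+4+11+12+14)/5 = 42/5.
E[X | machine 2] = (5+9)/2 = 7.
E[X | machine 3] = (3+5+6+7+10)/5 = 31/5.
E[X | machine 4] = (10+14)/2 = 12.
By the law of total expectation,
E[X] = (1/4)·(42/5) + (1/4)·(7) + (1/4)·(31/5) + (1/4)·(12) = 42/5.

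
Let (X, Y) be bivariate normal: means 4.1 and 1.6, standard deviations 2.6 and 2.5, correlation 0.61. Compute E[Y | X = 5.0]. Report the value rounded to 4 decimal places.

The regression of Y on X has slope ρ·σ_Y/σ_X and passes through (μ_X, μ_Y).
E[Y | X=5.0] = 1.6 + (0.61)·(2.5/2.6)·(5.0 − (4.1)) = 1.6 + (0.58654)·(0.9) = 2.1279.

2.1279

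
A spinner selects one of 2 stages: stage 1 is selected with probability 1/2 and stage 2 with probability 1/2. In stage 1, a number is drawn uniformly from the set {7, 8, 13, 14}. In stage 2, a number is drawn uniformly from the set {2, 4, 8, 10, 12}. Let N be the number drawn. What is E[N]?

E[N | stage 1] = (7+8+13+14)/4 = 21/2.
E[N | stage 2] = (2+4+8+10+12)/5 = 36/5.
E[N] = (1/2)·(21/2) + (1/2)·(36/5) = 177/20.

177/20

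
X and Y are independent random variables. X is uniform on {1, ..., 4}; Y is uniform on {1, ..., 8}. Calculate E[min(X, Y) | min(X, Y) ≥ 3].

P(min(X, Y) ≥ 3) = 3/8.
Summing min(X,Y)·P(x,y) over outcomes with min(X, Y) ≥ 3 gives 41/32.
E[min(X, Y) | min(X, Y) ≥ 3] = (41/32) / (3/8) = 41/12.

41/12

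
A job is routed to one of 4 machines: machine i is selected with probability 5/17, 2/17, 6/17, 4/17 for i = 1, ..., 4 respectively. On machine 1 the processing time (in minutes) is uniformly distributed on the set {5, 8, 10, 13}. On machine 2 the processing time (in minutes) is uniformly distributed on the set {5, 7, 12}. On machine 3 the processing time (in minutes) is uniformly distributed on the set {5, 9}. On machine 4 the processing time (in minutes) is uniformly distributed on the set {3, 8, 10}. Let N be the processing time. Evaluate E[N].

E[N | machine 1] = (5+8+10+13)/4 = 9.
E[N | machine 2] = (5+7+12)/3 = 8.
E[N | machine 3] = (5+9)/2 = 7.
E[N | machine 4] = (3+8+10)/3 = 7.
E[N] = (5/17)·(9) + (2/17)·(8) + (6/17)·(7) + (4/17)·(7) = 131/17.

131/17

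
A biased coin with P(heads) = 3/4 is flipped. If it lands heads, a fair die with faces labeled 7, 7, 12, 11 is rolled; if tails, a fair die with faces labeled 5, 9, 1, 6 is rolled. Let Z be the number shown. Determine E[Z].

33/4

E[Z | heads] = (7+7+12+11)/4 = 37/4.
E[Z | tails] = (5+9+1+6)/4 = 21/4.
E[Z] = (3/4)·(37/4) + (1/4)·(21/4) = 33/4.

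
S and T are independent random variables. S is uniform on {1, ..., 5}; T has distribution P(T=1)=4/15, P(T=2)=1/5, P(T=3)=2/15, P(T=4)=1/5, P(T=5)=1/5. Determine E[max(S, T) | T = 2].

16/5

P(T = 2) = 1/5.
Summing max(S,T)·P(x,y) over outcomes with T = 2 gives 16/25.
E[max(S, T) | T = 2] = (16/25) / (1/5) = 16/5.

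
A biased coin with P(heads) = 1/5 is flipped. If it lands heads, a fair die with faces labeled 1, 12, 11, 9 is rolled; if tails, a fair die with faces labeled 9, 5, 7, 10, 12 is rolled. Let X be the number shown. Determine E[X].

E[X | heads] = (1+12+11+9)/4 = 33/4.
E[X | tails] = (9+5+7+10+12)/5 = 43/5.
By the law of total expectation,
E[X] = (1/5)·(33/4) + (4/5)·(43/5) = 853/100.

853/100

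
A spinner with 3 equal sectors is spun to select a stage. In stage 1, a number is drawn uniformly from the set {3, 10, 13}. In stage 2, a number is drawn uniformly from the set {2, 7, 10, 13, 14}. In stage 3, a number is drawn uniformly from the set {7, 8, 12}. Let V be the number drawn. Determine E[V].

E[V | stage 1] = (3+10+13)/3 = 26/3.
E[V | stage 2] = (2+7+10+13+14)/5 = 46/5.
E[V | stage 3] = (7+8+12)/3 = 9.
E[V] = (1/3)·(26/3) + (1/3)·(46/5) + (1/3)·(9) = 403/45.

403/45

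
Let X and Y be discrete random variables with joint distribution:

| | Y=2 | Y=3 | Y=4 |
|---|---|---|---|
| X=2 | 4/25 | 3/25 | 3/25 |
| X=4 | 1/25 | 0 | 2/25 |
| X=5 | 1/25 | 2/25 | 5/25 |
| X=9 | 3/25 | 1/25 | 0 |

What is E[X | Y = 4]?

39/10

P(Y = 4) = 2/5.
Summing X·P(X=x,Y=y) over the conditioning event gives 39/25.
E[X | Y = 4] = (39/25) / (2/5) = 39/10.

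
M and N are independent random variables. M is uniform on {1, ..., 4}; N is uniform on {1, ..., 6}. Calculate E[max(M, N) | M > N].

10/3

P(M > N) = 1/4.
Summing max(M,N)·P(x,y) over outcomes with M > N gives 5/6.
E[max(M, N) | M > N] = (5/6) / (1/4) = 10/3.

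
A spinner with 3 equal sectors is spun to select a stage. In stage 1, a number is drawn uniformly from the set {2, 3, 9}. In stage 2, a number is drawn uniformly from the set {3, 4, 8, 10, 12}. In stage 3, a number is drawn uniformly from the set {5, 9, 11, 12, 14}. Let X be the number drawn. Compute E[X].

E[X | stage 1] = (2+3+9)/3 = 14/3.
E[X | stage 2] = (3+4+8+10+12)/5 = 37/5.
E[X | stage 3] = (5+9+11+12+14)/5 = 51/5.
By the law of total expectation,
E[X] = (1/3)·(14/3) + (1/3)·(37/5) + (1/3)·(51/5) = 334/45.

334/45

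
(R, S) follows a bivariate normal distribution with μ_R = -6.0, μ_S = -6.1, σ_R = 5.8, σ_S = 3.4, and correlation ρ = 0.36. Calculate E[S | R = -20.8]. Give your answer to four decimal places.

-9.2233

For a bivariate normal, E[S | R=x] = μ_S + ρ·(σ_S/σ_R)·(x − μ_R).
E[S | R=-20.8] = -6.1 + (0.36)·(3.4/5.8)·(-20.8 − (-6.0)) = -6.1 + (0.211034)·(-14.8) = -9.2233.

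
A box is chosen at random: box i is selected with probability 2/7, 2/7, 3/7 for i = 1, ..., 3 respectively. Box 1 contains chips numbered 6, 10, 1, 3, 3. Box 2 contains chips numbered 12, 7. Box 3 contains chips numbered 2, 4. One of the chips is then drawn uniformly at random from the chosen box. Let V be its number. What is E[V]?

186/35

E[V | box 1] = (6+10+1+3+3)/5 = 23/5.
E[V | box 2] = (12+7)/2 = 19/2.
E[V | box 3] = (2+4)/2 = 3.
E[V] = (2/7)·(23/5) + (2/7)·(19/2) + (3/7)·(3) = 186/35.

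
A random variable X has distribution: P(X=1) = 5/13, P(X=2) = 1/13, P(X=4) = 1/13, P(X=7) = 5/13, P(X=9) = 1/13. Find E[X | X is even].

P(X is even) = 2/13.
Σ over the event: 2·1/13 + 4·1/13 = 6/13.
E[X | X is even] = (6/13) / (2/13) = 3.

3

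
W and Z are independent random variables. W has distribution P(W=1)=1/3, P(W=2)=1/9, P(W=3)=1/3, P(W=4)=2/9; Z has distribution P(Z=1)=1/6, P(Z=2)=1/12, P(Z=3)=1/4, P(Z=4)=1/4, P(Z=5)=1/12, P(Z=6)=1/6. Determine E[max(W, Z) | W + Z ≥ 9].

P(W + Z ≥ 9) = 1/9.
Summing max(W,Z)·P(x,y) over outcomes with W + Z ≥ 9 gives 35/54.
E[max(W, Z) | W + Z ≥ 9] = (35/54) / (1/9) = 35/6.

35/6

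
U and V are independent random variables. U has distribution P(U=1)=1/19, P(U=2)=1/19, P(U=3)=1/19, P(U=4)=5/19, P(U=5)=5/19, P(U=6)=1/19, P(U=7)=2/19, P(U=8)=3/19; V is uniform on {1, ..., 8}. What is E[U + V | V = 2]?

7

P(V = 2) = 1/8.
Summing (U+V)·P(x,y) over outcomes with V = 2 gives 7/8.
E[U + V | V = 2] = (7/8) / (1/8) = 7.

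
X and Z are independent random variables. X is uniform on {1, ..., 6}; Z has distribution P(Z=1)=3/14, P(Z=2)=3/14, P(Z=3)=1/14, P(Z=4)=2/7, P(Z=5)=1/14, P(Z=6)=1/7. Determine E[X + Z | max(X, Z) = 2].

P(max(X, Z) = 2) = 3/28.
Summing (X+Z)·P(x,y) over outcomes with max(X, Z) = 2 gives 5/14.
E[X + Z | max(X, Z) = 2] = (5/14) / (3/28) = 10/3.

10/3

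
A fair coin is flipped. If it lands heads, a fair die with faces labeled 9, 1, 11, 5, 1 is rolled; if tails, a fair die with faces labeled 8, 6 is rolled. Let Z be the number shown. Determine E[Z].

E[Z | heads] = (9+1+11+5+1)/5 = 27/5.
E[Z | tails] = (8+6)/2 = 7.
E[Z] = (1/2)·(27/5) + (1/2)·(7) = 31/5.

31/5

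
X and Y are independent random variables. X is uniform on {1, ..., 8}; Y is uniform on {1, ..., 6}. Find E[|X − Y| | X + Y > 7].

P(X + Y > 7) = 9/16.
Summing |X−Y|·P(x,y) over outcomes with X + Y > 7 gives 37/24.
E[|X − Y| | X + Y > 7] = (37/24) / (9/16) = 74/27.

74/27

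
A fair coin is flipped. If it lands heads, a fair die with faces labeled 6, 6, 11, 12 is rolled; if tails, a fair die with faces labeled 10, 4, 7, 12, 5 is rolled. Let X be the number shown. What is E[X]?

327/40

E[X | heads] = (6+6+11+12)/4 = 35/4.
E[X | tails] = (10+4+7+12+5)/5 = 38/5.
E[X] = (1/2)·(35/4) + (1/2)·(38/5) = 327/40.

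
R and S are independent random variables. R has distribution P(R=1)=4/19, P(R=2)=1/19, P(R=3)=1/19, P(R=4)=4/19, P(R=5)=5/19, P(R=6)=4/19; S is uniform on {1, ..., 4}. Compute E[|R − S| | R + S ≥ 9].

25/13

P(R + S ≥ 9) = 13/76.
Summing |R−S|·P(x,y) over outcomes with R + S ≥ 9 gives 25/76.
E[|R − S| | R + S ≥ 9] = (25/76) / (13/76) = 25/13.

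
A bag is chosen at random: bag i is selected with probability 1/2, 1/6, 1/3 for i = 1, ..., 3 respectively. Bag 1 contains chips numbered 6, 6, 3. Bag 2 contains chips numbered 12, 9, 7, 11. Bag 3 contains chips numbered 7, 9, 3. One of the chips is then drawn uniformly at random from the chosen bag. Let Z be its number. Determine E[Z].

E[Z | bag 1] = (6+6+3)/3 = 5.
E[Z | bag 2] = (12+9+7+11)/4 = 39/4.
E[Z | bag 3] = (7+9+3)/3 = 19/3.
By the law of total expectation,
E[Z] = (1/2)·(5) + (1/6)·(39/4) + (1/3)·(19/3) = 449/72.

449/72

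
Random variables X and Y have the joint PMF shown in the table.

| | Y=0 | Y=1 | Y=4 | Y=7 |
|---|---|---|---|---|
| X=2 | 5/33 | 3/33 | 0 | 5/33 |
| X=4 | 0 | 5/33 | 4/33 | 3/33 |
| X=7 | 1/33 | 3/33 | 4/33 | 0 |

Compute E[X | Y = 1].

47/11

P(Y = 1) = 1/3.
Σ X·P over the event = 2·(3/33) + 4·(5/33) + 7·(3/33) = 47/33.
E[X | Y = 1] = (47/33) / (1/3) = 47/11.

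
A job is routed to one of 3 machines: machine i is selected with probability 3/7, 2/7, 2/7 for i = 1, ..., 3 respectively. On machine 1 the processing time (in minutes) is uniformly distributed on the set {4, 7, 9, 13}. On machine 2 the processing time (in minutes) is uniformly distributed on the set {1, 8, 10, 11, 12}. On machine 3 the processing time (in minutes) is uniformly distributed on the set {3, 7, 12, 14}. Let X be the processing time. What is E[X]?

1191/140

E[X | machine 1] = (4+7+9+13)/4 = 33/4.
E[X | machine 2] = (1+8+10+11+12)/5 = 42/5.
E[X | machine 3] = (3+7+12+14)/4 = 9.
By the law of total expectation,
E[X] = (3/7)·(33/4) + (2/7)·(42/5) + (2/7)·(9) = 1191/140.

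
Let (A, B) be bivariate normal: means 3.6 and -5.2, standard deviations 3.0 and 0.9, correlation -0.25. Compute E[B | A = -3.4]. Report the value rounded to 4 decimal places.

The regression of B on A has slope ρ·σ_B/σ_A and passes through (μ_A, μ_B).
E[B | A=-3.4] = -5.2 + (-0.25)·(0.9/3.0)·(-3.4 − (3.6)) = -5.2 + (-0.075)·(-7) = -4.6750.

-4.6750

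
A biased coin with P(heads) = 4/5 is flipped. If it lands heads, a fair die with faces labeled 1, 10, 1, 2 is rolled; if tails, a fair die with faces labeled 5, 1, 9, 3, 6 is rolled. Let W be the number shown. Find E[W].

94/25

E[W | heads] = (1+10+1+2)/4 = 7/2.
E[W | tails] = (5+1+9+3+6)/5 = 24/5.
E[W] = (4/5)·(7/2) + (1/5)·(24/5) = 94/25.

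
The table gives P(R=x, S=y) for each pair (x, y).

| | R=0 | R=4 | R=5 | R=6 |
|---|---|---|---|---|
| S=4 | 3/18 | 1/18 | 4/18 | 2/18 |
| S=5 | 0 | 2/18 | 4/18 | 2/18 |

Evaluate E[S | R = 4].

P(R = 4) = 1/6.
Σ S·P over the event = 4·(1/18) + 5·(2/18) = 7/9.
E[S | R = 4] = (7/9) / (1/6) = 14/3.

14/3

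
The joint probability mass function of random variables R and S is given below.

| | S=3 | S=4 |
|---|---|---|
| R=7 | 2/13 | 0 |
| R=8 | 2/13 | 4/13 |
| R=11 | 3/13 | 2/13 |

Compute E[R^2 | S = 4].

83

P(S = 4) = 6/13.
Σ R^2·P over the event = 64·(4/13) + 121·(2/13) = 498/13.
E[R^2 | S = 4] = (498/13) / (6/13) = 83.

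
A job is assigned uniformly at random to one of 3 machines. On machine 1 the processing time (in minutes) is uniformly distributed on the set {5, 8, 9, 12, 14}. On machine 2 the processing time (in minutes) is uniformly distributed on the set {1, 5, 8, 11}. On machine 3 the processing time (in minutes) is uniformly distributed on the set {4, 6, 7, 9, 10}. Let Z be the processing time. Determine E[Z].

E[Z | machine 1] = (5+8+9+12+14)/5 = 48/5.
E[Z | machine 2] = (1+5+8+11)/4 = 25/4.
E[Z | machine 3] = (4+6+7+9+10)/5 = 36/5.
By the law of total expectation,
E[Z] = (1/3)·(48/5) + (1/3)·(25/4) + (1/3)·(36/5) = 461/60.

461/60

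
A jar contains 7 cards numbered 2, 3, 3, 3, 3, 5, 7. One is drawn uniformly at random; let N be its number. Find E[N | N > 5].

7

P(N > 5) = 1/7.
Σ over the event: 7·1/7 = 1.
E[N | N > 5] = (1) / (1/7) = 7.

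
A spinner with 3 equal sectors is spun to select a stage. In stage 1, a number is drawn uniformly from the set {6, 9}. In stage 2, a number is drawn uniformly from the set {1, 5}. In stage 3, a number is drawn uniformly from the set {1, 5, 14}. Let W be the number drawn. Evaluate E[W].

103/18

E[W | stage 1] = (6+9)/2 = 15/2.
E[W | stage 2] = (1+5)/2 = 3.
E[W | stage 3] = (1+5+14)/3 = 20/3.
E[W] = (1/3)·(15/2) + (1/3)·(3) + (1/3)·(20/3) = 103/18.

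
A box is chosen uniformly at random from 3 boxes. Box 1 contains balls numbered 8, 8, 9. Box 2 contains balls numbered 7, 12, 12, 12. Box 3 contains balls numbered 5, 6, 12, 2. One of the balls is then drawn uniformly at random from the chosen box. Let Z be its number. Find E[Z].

E[Z | box 1] = (8+8+9)/3 = 25/3.
E[Z | box 2] = (7+12+12+12)/4 = 43/4.
E[Z | box 3] = (5+6+12+2)/4 = 25/4.
E[Z] = (1/3)·(25/3) + (1/3)·(43/4) + (1/3)·(25/4) = 76/9.

76/9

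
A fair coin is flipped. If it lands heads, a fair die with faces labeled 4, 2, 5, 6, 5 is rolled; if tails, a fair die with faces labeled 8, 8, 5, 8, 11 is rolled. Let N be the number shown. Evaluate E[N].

31/5

E[N | heads] = (4+2+5+6+5)/5 = 22/5.
E[N | tails] = (8+8+5+8+11)/5 = 8.
By the law of total expectation,
E[N] = (1/2)·(22/5) + (1/2)·(8) = 31/5.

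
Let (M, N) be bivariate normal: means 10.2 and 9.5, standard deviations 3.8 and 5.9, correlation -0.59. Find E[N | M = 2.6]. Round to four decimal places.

16.4620

For a bivariate normal, E[N | M=x] = μ_N + ρ·(σ_N/σ_M)·(x − μ_M).
E[N | M=2.6] = 9.5 + (-0.59)·(5.9/3.8)·(2.6 − (10.2)) = 9.5 + (-0.91605)·(-7.6) = 16.4620.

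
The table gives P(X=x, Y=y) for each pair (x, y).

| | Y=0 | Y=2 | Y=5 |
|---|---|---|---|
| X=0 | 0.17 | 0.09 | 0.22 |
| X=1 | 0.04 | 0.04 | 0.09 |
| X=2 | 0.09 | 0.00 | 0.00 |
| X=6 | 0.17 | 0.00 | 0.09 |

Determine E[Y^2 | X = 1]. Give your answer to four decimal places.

P(X = 1) = 0.17.
Summing Y^2·P(X=x,Y=y) over the conditioning event gives 2.41.
E[Y^2 | X = 1] = (2.41) / (0.17) = 14.1765.

14.1765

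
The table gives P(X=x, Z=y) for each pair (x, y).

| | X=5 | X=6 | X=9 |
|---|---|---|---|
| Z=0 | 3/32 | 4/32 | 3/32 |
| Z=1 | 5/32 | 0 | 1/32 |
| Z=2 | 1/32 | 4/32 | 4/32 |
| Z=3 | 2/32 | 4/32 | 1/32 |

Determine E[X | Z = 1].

17/3

P(Z = 1) = 3/16.
Summing X·P(X=x,Z=y) over the conditioning event gives 17/16.
E[X | Z = 1] = (17/16) / (3/16) = 17/3.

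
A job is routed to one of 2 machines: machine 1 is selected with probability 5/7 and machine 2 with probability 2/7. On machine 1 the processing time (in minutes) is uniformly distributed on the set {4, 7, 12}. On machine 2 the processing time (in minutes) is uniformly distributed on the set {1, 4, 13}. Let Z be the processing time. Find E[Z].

E[Z | machine 1] = (4+7+12)/3 = 23/3.
E[Z | machine 2] = (1+4+13)/3 = 6.
E[Z] = (5/7)·(23/3) + (2/7)·(6) = 151/21.

151/21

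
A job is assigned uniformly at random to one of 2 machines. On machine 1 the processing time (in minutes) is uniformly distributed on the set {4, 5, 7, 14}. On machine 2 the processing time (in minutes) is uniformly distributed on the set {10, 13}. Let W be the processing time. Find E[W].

19/2

E[W | machine 1] = (4+5+7+14)/4 = 15/2.
E[W | machine 2] = (10+13)/2 = 23/2.
By the law of total expectation,
E[W] = (1/2)·(15/2) + (1/2)·(23/2) = 19/2.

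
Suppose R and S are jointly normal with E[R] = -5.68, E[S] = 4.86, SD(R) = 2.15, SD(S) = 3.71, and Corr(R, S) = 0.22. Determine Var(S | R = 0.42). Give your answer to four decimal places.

Var(S | R=x) = (1 − ρ²)·σ_S².
Var(S | R=0.42) = (3.71)²·(1 − (0.22)²) = 13.7641·0.9516 = 13.0979.

13.0979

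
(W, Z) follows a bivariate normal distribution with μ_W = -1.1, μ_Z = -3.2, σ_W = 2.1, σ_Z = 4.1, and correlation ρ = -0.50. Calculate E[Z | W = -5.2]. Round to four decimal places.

0.8024

For a bivariate normal, E[Z | W=x] = μ_Z + ρ·(σ_Z/σ_W)·(x − μ_W).
E[Z | W=-5.2] = -3.2 + (-0.50)·(4.1/2.1)·(-5.2 − (-1.1)) = -3.2 + (-0.97619)·(-4.1) = 0.8024.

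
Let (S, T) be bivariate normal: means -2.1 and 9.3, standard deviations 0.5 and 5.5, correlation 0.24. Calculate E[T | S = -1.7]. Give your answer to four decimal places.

For a bivariate normal, E[T | S=x] = μ_T + ρ·(σ_T/σ_S)·(x − μ_S).
E[T | S=-1.7] = 9.3 + (0.24)·(5.5/0.5)·(-1.7 − (-2.1)) = 9.3 + (2.64)·(0.4) = 10.3560.

10.3560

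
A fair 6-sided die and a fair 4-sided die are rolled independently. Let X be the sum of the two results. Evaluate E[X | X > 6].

8

P(X > 6) = 5/12.
Σ over the event: 7·1/6 + 8·1/8 + 9·1/12 + 10·1/24 = 10/3.
E[X | X > 6] = (10/3) / (5/12) = 8.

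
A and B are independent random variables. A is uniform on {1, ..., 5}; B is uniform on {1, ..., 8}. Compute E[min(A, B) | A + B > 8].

P(A + B > 8) = 3/8.
Summing min(A,B)·P(x,y) over outcomes with A + B > 8 gives 27/20.
E[min(A, B) | A + B > 8] = (27/20) / (3/8) = 18/5.

18/5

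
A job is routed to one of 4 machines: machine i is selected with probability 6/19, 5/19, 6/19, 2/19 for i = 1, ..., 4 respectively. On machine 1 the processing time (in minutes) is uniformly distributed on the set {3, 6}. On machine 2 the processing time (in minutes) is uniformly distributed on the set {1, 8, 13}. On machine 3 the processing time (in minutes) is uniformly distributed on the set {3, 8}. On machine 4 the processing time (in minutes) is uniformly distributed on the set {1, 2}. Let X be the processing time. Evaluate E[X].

E[X | machine 1] = (3+6)/2 = 9/2.
E[X | machine 2] = (1+8+13)/3 = 22/3.
E[X | machine 3] = (3+8)/2 = 11/2.
E[X | machine 4] = (1+2)/2 = 3/2.
By the law of total expectation,
E[X] = (6/19)·(9/2) + (5/19)·(22/3) + (6/19)·(11/2) + (2/19)·(3/2) = 299/57.

299/57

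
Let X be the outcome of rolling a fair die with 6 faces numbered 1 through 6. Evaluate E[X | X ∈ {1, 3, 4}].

P(X ∈ {1, 3, 4}) = 1/2.
Σ over the event: 1·1/6 + 3·1/6 + 4·1/6 = 4/3.
E[X | X ∈ {1, 3, 4}] = (4/3) / (1/2) = 8/3.

8/3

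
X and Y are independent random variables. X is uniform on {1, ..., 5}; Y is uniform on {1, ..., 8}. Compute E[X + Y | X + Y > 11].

37/3

Outcomes with X + Y > 11: (4,8), (5,7), (5,8), each with probability 1/40.
E[X + Y | X + Y > 11] = (12 + 12 + 13) / 3 = 37/3.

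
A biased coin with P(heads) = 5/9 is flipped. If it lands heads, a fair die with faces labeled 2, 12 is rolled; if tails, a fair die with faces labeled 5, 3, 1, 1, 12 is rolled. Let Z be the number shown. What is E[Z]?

E[Z | heads] = (2+12)/2 = 7.
E[Z | tails] = (5+3+1+1+12)/5 = 22/5.
By the law of total expectation,
E[Z] = (5/9)·(7) + (4/9)·(22/5) = 263/45.

263/45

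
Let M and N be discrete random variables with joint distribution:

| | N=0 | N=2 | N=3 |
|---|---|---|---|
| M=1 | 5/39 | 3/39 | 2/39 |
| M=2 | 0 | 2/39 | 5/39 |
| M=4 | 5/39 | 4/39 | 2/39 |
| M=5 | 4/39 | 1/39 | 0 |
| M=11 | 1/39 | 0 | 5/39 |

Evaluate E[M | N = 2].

P(N = 2) = 10/39.
Σ M·P over the event = 1·(3/39) + 2·(2/39) + 4·(4/39) + 5·(1/39) = 28/39.
E[M | N = 2] = (28/39) / (10/39) = 14/5.

14/5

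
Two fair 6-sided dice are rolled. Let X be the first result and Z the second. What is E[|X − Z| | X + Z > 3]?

P(X + Z > 3) = 11/12.
Summing |X−Z|·P(x,y) over outcomes with X + Z > 3 gives 17/9.
E[|X − Z| | X + Z > 3] = (17/9) / (11/12) = 68/33.

68/33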